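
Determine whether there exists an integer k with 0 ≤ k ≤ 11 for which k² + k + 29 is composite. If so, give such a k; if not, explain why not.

At k = 9: 9² + 9 + 29 = 119 = 7·17, which is composite.

k = 9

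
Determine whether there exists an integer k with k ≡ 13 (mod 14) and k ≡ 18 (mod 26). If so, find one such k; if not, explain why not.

No, no such integer exists.

Reduce both congruences modulo 2, which divides 14 and 26: they say k ≡ 13 (mod 2) and k ≡ 18 (mod 2).
However 13 ≡ 1 and 18 ≡ 0 (mod 2), and 1 ≠ 0.
So no integer satisfies both congruences.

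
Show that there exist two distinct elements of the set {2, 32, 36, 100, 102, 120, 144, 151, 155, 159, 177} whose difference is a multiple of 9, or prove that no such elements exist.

2 and 155 are such a pair.

2 mod 9 = 2 and 155 mod 9 = 2, so 155 − 2 = 153 = 17·9.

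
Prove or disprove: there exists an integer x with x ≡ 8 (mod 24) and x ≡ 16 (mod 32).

x = 80

Here gcd(24, 32) = 8, and both 8 and 16 leave remainder 0 mod 8, so the system is consistent.
Step through x = 8, 8 + 24, 8 + 2·24, …: the values 8, 32, 56, 80 reduce mod 32 to 8, 0, 24, 16. The value 80 hits 16.
Verify: 80 = 3·24 + 8 and 80 = 2·32 + 16. ✓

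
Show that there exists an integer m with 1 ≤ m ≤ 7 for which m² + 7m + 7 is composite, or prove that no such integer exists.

m = 7

At m = 7: 7² + 7·7 + 7 = 105 = 3·35, which is composite.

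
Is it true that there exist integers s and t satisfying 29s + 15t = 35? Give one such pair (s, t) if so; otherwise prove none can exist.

s = 10, t = -17

29 and 15 are coprime, so 29s + 15t ranges over all of ℤ.
Run the Euclidean algorithm on 29 and 15: 29 = 1·15 + 14, 15 = 1·14 + 1, 14 = 14·1 + 0.
Unwinding: 1 = 15 − 1·14 = 15 − (29 − 1·15) = −29 + 2·15, i.e. 29·(-1) + 15·2 = 1.
Scaling by 35 gives the particular solution (s, t) = (-35, 70).
Shifting by a multiple of (15, −29) keeps it a solution: s = -35 + 3·15 = 10, t = 70 − 3·29 = -17.
Indeed 29·10 + 15·(-17) = 290 − 255 = 35.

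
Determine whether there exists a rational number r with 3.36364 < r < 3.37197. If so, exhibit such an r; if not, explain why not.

Scale by 19: the interval becomes (63.90916, 64.06743), which contains the integer 64.
So r = 64/19 works: it is a ratio of integers, and dividing 19·3.36364 < 64 < 19·3.37197 through by 19 gives 3.36364 < 64/19 < 3.37197.

r = 64/19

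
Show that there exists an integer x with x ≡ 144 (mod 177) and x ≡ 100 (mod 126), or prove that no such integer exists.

Reduce both congruences modulo 3, which divides 177 and 126: they say x ≡ 144 (mod 3) and x ≡ 100 (mod 3).
But 144 mod 3 = 0 while 100 mod 3 = 1, a contradiction.
So no integer satisfies both congruences.

No, no such integer exists.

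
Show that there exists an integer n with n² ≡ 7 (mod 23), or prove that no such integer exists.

Apply Euler's criterion with the prime 23: 7 is a quadratic residue iff 7^11 ≡ 1 (mod 23), and a non-residue iff it is ≡ −1.
Squaring successively (mod 23): 7^2 = 49 ≡ 3; 7^4 ≡ 3² = 9 ≡ 9; 7^8 ≡ 9² = 81 ≡ 12.
Since 11 = 8 + 2 + 1, 7^11 ≡ 12 · 3 · 7; multiplying out mod 23: 12·3 = 36 ≡ 13, then 13·7 = 91 ≡ 22. Thus 7^11 ≡ 22 ≡ −1 (mod 23).
By Euler's criterion 7 is a quadratic non-residue mod 23: no n satisfies n² ≡ 7 (mod 23).

No, no such integer exists.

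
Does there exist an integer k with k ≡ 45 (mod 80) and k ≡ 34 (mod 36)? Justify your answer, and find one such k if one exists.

gcd(80, 36) = 4. If k ≡ 45 (mod 80) and k ≡ 34 (mod 36), then k ≡ 45 (mod 4) and k ≡ 34 (mod 4).
These are incompatible: 45 − 34 = 11 is not divisible by 4.
So no integer satisfies both congruences.

No such integer exists.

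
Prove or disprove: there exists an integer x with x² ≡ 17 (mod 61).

There is no such integer.

61 is prime, so by Euler's criterion 17 is a square mod 61 iff 17^((61−1)/2) = 17^30 ≡ 1 (mod 61).
Repeated squaring mod 61: 17^2 = 289 ≡ 45; 17^4 ≡ 45² = 2025 ≡ 12; 17^8 ≡ 12² = 144 ≡ 22; 17^16 ≡ 22² = 484 ≡ 57.
Since 30 = 16 + 8 + 4 + 2, 17^30 ≡ 57 · 22 · 12 · 45; multiplying out mod 61: 57·22 = 1254 ≡ 34, then 34·12 = 408 ≡ 42, then 42·45 = 1890 ≡ 60. Thus 17^30 ≡ 60 ≡ −1 (mod 61).
The value −1 means 17 is a non-residue modulo 61, so x² ≡ 17 (mod 61) is impossible.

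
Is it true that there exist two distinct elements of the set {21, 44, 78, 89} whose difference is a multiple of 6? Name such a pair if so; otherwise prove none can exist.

Reduce each element modulo 6: 21↦3, 44↦2, 78↦0, 89↦5.
All 4 residues are distinct, so no two elements differ by a multiple of 6.

No, no such pair exists.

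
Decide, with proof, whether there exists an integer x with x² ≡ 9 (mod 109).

x = 3

Take x = 3. Then 3² = 9, and since 0 ≤ 9 < 109 this is already reduced: 3² ≡ 9 (mod 109).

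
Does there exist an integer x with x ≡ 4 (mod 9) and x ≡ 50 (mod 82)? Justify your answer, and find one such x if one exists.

gcd(9, 82) = 1, so the Chinese Remainder Theorem guarantees exactly one residue class mod 738 satisfying both.
Write x = 4 + 9t and require 4 + 9t ≡ 50 (mod 82), i.e. 9t ≡ 46 (mod 82).
To invert 9 modulo 82: 82 = 9·9 + 1, 9 = 9·1 + 0, and unwinding, 1 = 82 − 9·9. Thus 9⁻¹ ≡ -9 ≡ 73 (mod 82).
Multiplying by 73: t ≡ 73·46 = 3358 ≡ 78 (mod 82).
With t = 78: x = 4 + 9·78 = 706.
Verify: 706 = 78·9 + 4 and 706 = 8·82 + 50. ✓

x = 706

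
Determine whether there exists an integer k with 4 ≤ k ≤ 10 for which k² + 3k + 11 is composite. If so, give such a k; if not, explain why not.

At k = 5: 5² + 3·5 + 11 = 51 = 3·17, which is composite.

k = 5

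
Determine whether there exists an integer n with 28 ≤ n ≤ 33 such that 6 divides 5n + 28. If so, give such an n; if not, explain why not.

n = 28

Try n = 28: 5·28 + 28 = 168 = 28·6, which is divisible by 6.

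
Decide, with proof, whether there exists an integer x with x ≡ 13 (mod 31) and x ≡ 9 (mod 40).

The moduli 31 and 40 are coprime, so by the Chinese Remainder Theorem a unique solution modulo 1240 exists.
Write x = 13 + 31t and require 13 + 31t ≡ 9 (mod 40), i.e. 31t ≡ 36 (mod 40).
To invert 31 modulo 40: 40 = 1·31 + 9, 31 = 3·9 + 4, 9 = 2·4 + 1, 4 = 4·1 + 0, and unwinding, 1 = 9 − 2·4 = 9 − 2·(31 − 3·9) = −2·31 + 7·9 = −2·31 + 7·(40 − 1·31) = 7·40 − 9·31. Thus 31⁻¹ ≡ -9 ≡ 31 (mod 40).
Therefore t ≡ 31·36 = 1116 ≡ 36 (mod 40).
Taking t = 36 gives x = 13 + 31·36 = 1129.
Indeed 1129 ≡ 13 (mod 31) and 1129 ≡ 9 (mod 40).

x = 1129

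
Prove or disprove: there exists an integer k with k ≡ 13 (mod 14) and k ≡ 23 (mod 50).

k = 223

Here gcd(14, 50) = 2, and both 13 and 23 leave remainder 1 mod 2, so the system is consistent.
Write k = 13 + 14t. Then 14t ≡ 23 − 13 ≡ 10 (mod 50); dividing through by 2 gives 7t ≡ 5 (mod 25).
Since 7·18 = 126 = 5·25 + 1, the inverse of 7 mod 25 is 18.
Therefore t ≡ 18·5 = 90 ≡ 15 (mod 25).
Then k = 13 + 14·15 = 223.
Check: 223 mod 14 = 13, 223 mod 50 = 23. ✓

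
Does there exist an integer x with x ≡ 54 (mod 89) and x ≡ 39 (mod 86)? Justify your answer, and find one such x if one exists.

Since 89 and 86 share no common factor, CRT says the pair of congruences has a solution (unique mod 7654).
Any solution of the first congruence is x = 54 + 89t; substituting into the second, 89t ≡ 39 − 54 ≡ 71 (mod 86).
89 ≡ 3 (mod 86), so this reads 3t ≡ 71 (mod 86). Since 3·29 = 87 = 1·86 + 1, the inverse of 3 mod 86 is 29.
Therefore t ≡ 29·71 = 2059 ≡ 81 (mod 86).
Taking t = 81 gives x = 54 + 89·81 = 7263.
Indeed 7263 ≡ 54 (mod 89) and 7263 ≡ 39 (mod 86).

x = 7263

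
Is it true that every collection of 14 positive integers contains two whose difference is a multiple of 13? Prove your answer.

Yes.

Partition the integers by their residue mod 13; there are 13 classes.
Since 14 > 13, two of the 14 integers must share a residue class by the pigeonhole principle; call them a and b.
Equal remainders mean a − b ≡ 0 (mod 13), so 13 divides their difference.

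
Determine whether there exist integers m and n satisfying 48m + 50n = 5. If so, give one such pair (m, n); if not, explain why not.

Any value of 48m + 50n is a multiple of gcd(48, 50) = 2.
But 5 = 2·2 + 1, so 2 ∤ 5.
Therefore 48m + 50n = 5 has no solution in integers.

No, no such integers exist.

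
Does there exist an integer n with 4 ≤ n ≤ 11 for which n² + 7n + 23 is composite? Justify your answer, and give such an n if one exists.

n = 8

At n = 8: 8² + 7·8 + 23 = 143 = 11·13, which is composite.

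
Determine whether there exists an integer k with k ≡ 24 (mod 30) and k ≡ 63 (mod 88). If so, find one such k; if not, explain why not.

Both moduli are multiples of 2 = gcd(30, 88), so any solution would satisfy k ≡ 24 and k ≡ 63 modulo 2 simultaneously.
But 24 mod 2 = 0 while 63 mod 2 = 1, a contradiction.
Therefore no such k exists.

No such integer exists.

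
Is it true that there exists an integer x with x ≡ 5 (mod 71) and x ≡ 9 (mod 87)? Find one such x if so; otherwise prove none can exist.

The moduli 71 and 87 are coprime, so by the Chinese Remainder Theorem a unique solution modulo 6177 exists.
Any solution of the first congruence is x = 5 + 71t; substituting into the second, 71t ≡ 9 − 5 ≡ 4 (mod 87).
To invert 71 modulo 87: 87 = 1·71 + 16, 71 = 4·16 + 7, 16 = 2·7 + 2, 7 = 3·2 + 1, 2 = 2·1 + 0, and unwinding, 1 = 7 − 3·2 = 7 − 3·(16 − 2·7) = −3·16 + 7·7 = −3·16 + 7·(71 − 4·16) = 7·71 − 31·16 = 7·71 − 31·(87 − 1·71) = −31·87 + 38·71. Thus 71⁻¹ ≡ 38 (mod 87).
Multiplying by 38: t ≡ 38·4 = 152 ≡ 65 (mod 87).
With t = 65: x = 5 + 71·65 = 4620.
Indeed 4620 ≡ 5 (mod 71) and 4620 ≡ 9 (mod 87).

x = 4620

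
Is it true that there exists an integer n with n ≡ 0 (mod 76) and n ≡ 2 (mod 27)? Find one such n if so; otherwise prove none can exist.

gcd(76, 27) = 1, so the Chinese Remainder Theorem guarantees exactly one residue class mod 2052 satisfying both.
Any solution of the first congruence is n = 0 + 76t; substituting into the second, 76t ≡ 2 − 0 ≡ 2 (mod 27).
76 ≡ 22 (mod 27), so this reads 22t ≡ 2 (mod 27). Invert 22 mod 27 by the Euclidean algorithm: 27 = 1·22 + 5, 22 = 4·5 + 2, 5 = 2·2 + 1, 2 = 2·1 + 0; back-substituting, 1 = 5 − 2·2 = 5 − 2·(22 − 4·5) = −2·22 + 9·5 = −2·22 + 9·(27 − 1·22) = 9·27 − 11·22. Hence 22·(-11) ≡ 1, so 22⁻¹ ≡ -11 ≡ 16 (mod 27).
Therefore t ≡ 16·2 = 32 ≡ 5 (mod 27).
Taking t = 5 gives n = 0 + 76·5 = 380.
Verify: 380 = 5·76 + 0 and 380 = 14·27 + 2. ✓

n = 380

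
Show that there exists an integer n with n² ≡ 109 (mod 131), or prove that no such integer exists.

n = 90

n = 90 works: 90² = 8100, and 8100 − 109 = 7991 = 61·131.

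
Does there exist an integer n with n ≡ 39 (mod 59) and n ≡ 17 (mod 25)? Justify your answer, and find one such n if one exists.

gcd(59, 25) = 1, so the Chinese Remainder Theorem guarantees exactly one residue class mod 1475 satisfying both.
Any solution of the first congruence is n = 39 + 59t; substituting into the second, 59t ≡ 17 − 39 ≡ 3 (mod 25).
59 ≡ 9 (mod 25), so this reads 9t ≡ 3 (mod 25). Invert 9 mod 25 by the Euclidean algorithm: 25 = 2·9 + 7, 9 = 1·7 + 2, 7 = 3·2 + 1, 2 = 2·1 + 0; back-substituting, 1 = 7 − 3·2 = 7 − 3·(9 − 1·7) = −3·9 + 4·7 = −3·9 + 4·(25 − 2·9) = 4·25 − 11·9. Hence 9·(-11) ≡ 1, so 9⁻¹ ≡ -11 ≡ 14 (mod 25).
Therefore t ≡ 14·3 = 42 ≡ 17 (mod 25).
With t = 17: n = 39 + 59·17 = 1042.
Verify: 1042 = 17·59 + 39 and 1042 = 41·25 + 17. ✓

n = 1042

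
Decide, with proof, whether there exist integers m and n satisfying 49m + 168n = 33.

There are no such integers.

gcd(49, 168) = 7, so every integer of the form 49m + 168n is a multiple of 7.
But 33 = 7·4 + 5, so 7 ∤ 33.
Hence no integers m, n satisfy the equation.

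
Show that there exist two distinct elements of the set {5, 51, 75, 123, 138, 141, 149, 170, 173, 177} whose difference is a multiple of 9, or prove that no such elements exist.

The pair (5, 149) works.

5 mod 9 = 5 and 149 mod 9 = 5, so 149 − 5 = 144 = 16·9.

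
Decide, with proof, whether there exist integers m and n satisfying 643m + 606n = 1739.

m = 47, n = -47

Since gcd(643, 606) = 1, every integer is an integer combination of 643 and 606.
Euclidean algorithm: 643 = 1·606 + 37, 606 = 16·37 + 14, 37 = 2·14 + 9, 14 = 1·9 + 5, 9 = 1·5 + 4, 5 = 1·4 + 1, 4 = 4·1 + 0.
Unwinding: 1 = 5 − 1·4 = 5 − (9 − 1·5) = −9 + 2·5 = −9 + 2·(14 − 1·9) = 2·14 − 3·9 = 2·14 − 3·(37 − 2·14) = −3·37 + 8·14 = −3·37 + 8·(606 − 16·37) = 8·606 − 131·37 = 8·606 − 131·(643 − 1·606) = −131·643 + 139·606, i.e. 643·(-131) + 606·139 = 1.
Multiplying through by 1739: m = (-131)·1739 = -227809, n = 139·1739 = 241721 is a solution.
Adding 376·606 to m and subtracting 376·643 from n gives the tidier solution (47, -47).
Indeed 643·47 + 606·(-47) = 30221 − 28482 = 1739.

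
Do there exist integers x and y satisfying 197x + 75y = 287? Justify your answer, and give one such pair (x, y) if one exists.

x = 46, y = -117

Since gcd(197, 75) = 1, every integer is an integer combination of 197 and 75.
Euclidean algorithm: 197 = 2·75 + 47, 75 = 1·47 + 28, 47 = 1·28 + 19, 28 = 1·19 + 9, 19 = 2·9 + 1, 9 = 9·1 + 0.
Working back up the chain: 1 = 19 − 2·9 = 19 − 2·(28 − 1·19) = −2·28 + 3·19 = −2·28 + 3·(47 − 1·28) = 3·47 − 5·28 = 3·47 − 5·(75 − 1·47) = −5·75 + 8·47 = −5·75 + 8·(197 − 2·75) = 8·197 − 21·75. So 197·8 + 75·(-21) = 1.
Multiplying through by 287: x = 8·287 = 2296, y = (-21)·287 = -6027 is a solution.
Subtracting 30·75 from x and adding 30·197 to y gives the tidier solution (46, -117).
Check: 197·46 + 75·(-117) = 9062 − 8775 = 287. ✓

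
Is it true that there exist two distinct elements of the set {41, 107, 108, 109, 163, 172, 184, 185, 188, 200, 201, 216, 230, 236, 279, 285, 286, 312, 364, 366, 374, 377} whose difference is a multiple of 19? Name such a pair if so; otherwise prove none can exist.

Both 41 and 364 leave remainder 3 on division by 19; their difference 323 = 17·19 is a multiple of 19.

41 and 364 are such a pair.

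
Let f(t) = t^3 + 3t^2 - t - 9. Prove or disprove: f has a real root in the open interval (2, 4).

The endpoint values f(2) = 9 and f(4) = 99 are both positive. Claim: f(t) > 0 for every t in (2, 4).
Shift to the endpoint 2: with t = 2 + u (0 < u < 2), one computes f(2 + u) = u^3 + 9u^2 + 23u + 9.
All 4 nonzero coefficients of this polynomial in u are positive; hence for u > 0 the value is a sum of positive terms (the constant 9 among them).
Therefore f(t) > 0 throughout (2, 4), and f has no zero there.

No.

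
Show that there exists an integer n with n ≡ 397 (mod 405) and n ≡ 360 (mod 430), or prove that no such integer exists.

Reduce both congruences modulo 5, which divides 405 and 430: they say n ≡ 397 (mod 5) and n ≡ 360 (mod 5).
These are incompatible: 397 − 360 = 37 is not divisible by 5.
Therefore no such n exists.

There is no such integer.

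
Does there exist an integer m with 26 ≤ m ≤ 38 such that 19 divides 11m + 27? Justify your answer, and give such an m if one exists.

At m = 26, 11·26 + 27 = 313 ≡ 9 (mod 19), and each step in m adds 11, giving residues 9, 1, 12, 4, 15, 7, 18, 10, 2, 13, 5, 16, 8 for m = 26, 27, …, 38.
None is 0, so 19 never divides 11m + 27 on this range.

No, no such integer m in that range exists.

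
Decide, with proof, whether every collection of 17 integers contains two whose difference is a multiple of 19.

Try 17 consecutive integers, 55, 56, …, 71. Their remainders mod 19 are 17, 18, 0, 1, 2, 3, 4, 5, 6, 7, 8, 9, 10, 11, 12, 13, 14 — pairwise different, as any 17 ≤ 19 consecutive integers have distinct residues.
The differences between them range over 1, …, 16, none of which is divisible by 19.

No; for instance {55, 56, 57, 58, 59, 60, 61, 62, 63, 64, 65, 66, 67, 68, 69, 70, 71} is a counterexample.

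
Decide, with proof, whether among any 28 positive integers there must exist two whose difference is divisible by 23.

Partition the integers by their residue mod 23; there are 23 classes.
Placing 28 integers into 23 classes, some class receives at least two — say a and b.
Then a ≡ b (mod 23), i.e. 23 ∣ (a − b).

True.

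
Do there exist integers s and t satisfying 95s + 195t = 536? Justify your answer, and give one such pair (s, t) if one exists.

No such integers exist.

gcd(95, 195) = 5, so every integer of the form 95s + 195t is a multiple of 5.
But 536 = 5·107 + 1, so 5 ∤ 536.
So the equation is unsolvable over ℤ.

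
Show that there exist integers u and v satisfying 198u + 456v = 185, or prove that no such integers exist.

No, no such integers exist.

gcd(198, 456) = 6, so every integer of the form 198u + 456v is a multiple of 6.
But 185 = 6·30 + 5, so 6 ∤ 185.
Hence no integers u, v satisfy the equation.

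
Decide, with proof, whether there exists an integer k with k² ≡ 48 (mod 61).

Take k = 32. Then 32² = 1024 = 16·61 + 48, so 32² ≡ 48 (mod 61).

k = 32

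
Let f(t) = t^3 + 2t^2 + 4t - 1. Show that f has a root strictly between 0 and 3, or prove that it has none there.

Such a root exists.

f(0) = -1 and f(3) = 56, which have opposite signs.
As a polynomial, f is continuous on every closed interval.
By the Intermediate Value Theorem f must vanish at some point of (0, 3).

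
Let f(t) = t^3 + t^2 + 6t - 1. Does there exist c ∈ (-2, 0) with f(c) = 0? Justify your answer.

f(-2) = -17 and f(0) = -1, both negative.
The derivative f'(t) = 3t^2 + 2t + 6 is a quadratic with discriminant 2² − 4·3·6 = -68 < 0; it never vanishes, so it is always positive (sign of the leading coefficient).
Hence f is strictly increasing on ℝ, and in particular on [-2, 0]. A strictly monotone function with same-sign endpoint values stays negative on the whole interval, so f has no zero in (-2, 0).

No such root exists.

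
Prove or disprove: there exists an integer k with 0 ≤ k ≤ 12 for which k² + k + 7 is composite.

At k = 10: 10² + 10 + 7 = 117 = 3·39, which is composite.

k = 10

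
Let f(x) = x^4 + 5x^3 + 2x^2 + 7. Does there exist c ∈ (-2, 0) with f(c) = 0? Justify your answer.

Yes, f has a root in the interval.

f(-2) = -9 and f(0) = 7, which have opposite signs.
f is continuous everywhere (it is a polynomial), in particular on [-2, 0].
The Intermediate Value Theorem then guarantees some c ∈ (-2, 0) with f(c) = 0.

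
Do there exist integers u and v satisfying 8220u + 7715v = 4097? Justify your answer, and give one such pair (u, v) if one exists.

There are no such integers.

Any value of 8220u + 7715v is a multiple of gcd(8220, 7715) = 5.
But 4097 is not a multiple of 5 (it leaves remainder 2).
So the equation is unsolvable over ℤ.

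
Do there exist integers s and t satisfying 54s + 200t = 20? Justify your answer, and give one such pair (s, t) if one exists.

s = 30, t = -8

Since gcd(54, 200) = 2 and 20 = 2·10, Bézout's identity guarantees a solution.
Dividing through by 2 reduces the equation to 27s + 100t = 10.
Dividing repeatedly: 100 = 3·27 + 19, 27 = 1·19 + 8, 19 = 2·8 + 3, 8 = 2·3 + 2, 3 = 1·2 + 1, 2 = 2·1 + 0.
Unwinding: 1 = 3 − 1·2 = 3 − (8 − 2·3) = −8 + 3·3 = −8 + 3·(19 − 2·8) = 3·19 − 7·8 = 3·19 − 7·(27 − 1·19) = −7·27 + 10·19 = −7·27 + 10·(100 − 3·27) = 10·100 − 37·27, i.e. 27·(-37) + 100·10 = 1.
Times 10: 27·(-370) + 100·100 = 10, so (-370, 100) solves it.
Shifting by a multiple of (100, −27) keeps it a solution: s = -370 + 4·100 = 30, t = 100 − 4·27 = -8.
Check: 54·30 + 200·(-8) = 1620 − 1600 = 20. ✓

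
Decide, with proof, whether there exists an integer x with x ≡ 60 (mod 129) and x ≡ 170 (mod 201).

Reduce both congruences modulo 3, which divides 129 and 201: they say x ≡ 60 (mod 3) and x ≡ 170 (mod 3).
But 60 mod 3 = 0 while 170 mod 3 = 2, a contradiction.
Hence the system has no solution.

No, no such integer exists.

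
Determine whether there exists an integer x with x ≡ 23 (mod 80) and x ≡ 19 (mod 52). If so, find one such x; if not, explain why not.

gcd(80, 52) = 4. A simultaneous solution exists iff 23 ≡ 19 (mod 4); here 23 mod 4 = 3 = 19 mod 4, so it does.
Put x = 23 + 80t, so we need 80t ≡ 48 (mod 52), equivalently (divide by 4) 20t ≡ 12 (mod 13).
20 ≡ 7 (mod 13), so this reads 7t ≡ 12 (mod 13). Note 7·2 = 14 ≡ 1 (mod 13) (as 14 − 1 = 1·13), so 7⁻¹ ≡ 2.
Multiplying by 2: t ≡ 2·12 = 24 ≡ 11 (mod 13).
Then x = 23 + 80·11 = 903.
Check: 903 mod 80 = 23, 903 mod 52 = 19. ✓

x = 903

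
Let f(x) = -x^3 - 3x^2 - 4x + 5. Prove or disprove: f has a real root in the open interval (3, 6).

Evaluate at the endpoints: f(3) = -61, f(6) = -343 — same sign (negative).
The derivative f'(x) = -3x^2 - 6x - 4 is a quadratic with discriminant (-6)² − 4·(-3)·(-4) = -12 < 0; it never vanishes, so it is always negative (sign of the leading coefficient).
So f is strictly decreasing; between 3 and 6 its values lie between f(3) = -61 and f(6) = -343, all negative. Therefore f has no root in (3, 6).

f has no root in that interval.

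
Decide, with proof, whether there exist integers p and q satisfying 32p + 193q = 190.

p = 18, q = -2

Since gcd(32, 193) = 1, every integer is an integer combination of 32 and 193.
Dividing repeatedly: 193 = 6·32 + 1, 32 = 32·1 + 0.
Unwinding: 1 = 193 − 6·32, i.e. 32·(-6) + 193·1 = 1.
Multiplying through by 190: p = (-6)·190 = -1140, q = 1·190 = 190 is a solution.
Adding 6·193 to p and subtracting 6·32 from q gives the tidier solution (18, -2).
Check: 32·18 + 193·(-2) = 576 − 386 = 190. ✓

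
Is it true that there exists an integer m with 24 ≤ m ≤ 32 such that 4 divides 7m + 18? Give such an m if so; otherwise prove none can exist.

m = 26

At m = 26 we get 7·26 + 18 = 200, and 200 = 4·50.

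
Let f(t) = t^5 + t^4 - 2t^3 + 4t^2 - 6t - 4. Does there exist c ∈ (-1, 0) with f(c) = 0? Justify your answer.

f(-1) = 8 and f(0) = -4, which have opposite signs.
f is continuous everywhere (it is a polynomial), in particular on [-1, 0].
So by the Intermediate Value Theorem there is a c strictly between -1 and 0 with f(c) = 0.

Such a root exists.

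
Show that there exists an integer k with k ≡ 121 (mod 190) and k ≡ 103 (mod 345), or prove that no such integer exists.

Both moduli are multiples of 5 = gcd(190, 345), so any solution would satisfy k ≡ 121 and k ≡ 103 modulo 5 simultaneously.
But 121 mod 5 = 1 while 103 mod 5 = 3, a contradiction.
So no integer satisfies both congruences.

No, no such integer exists.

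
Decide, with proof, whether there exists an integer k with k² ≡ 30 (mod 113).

k = 16

Take k = 16. Then 16² = 256 = 2·113 + 30, so 16² ≡ 30 (mod 113).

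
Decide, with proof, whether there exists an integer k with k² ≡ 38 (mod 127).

k = 66 works: 66² = 4356, and 4356 − 38 = 4318 = 34·127.

k = 66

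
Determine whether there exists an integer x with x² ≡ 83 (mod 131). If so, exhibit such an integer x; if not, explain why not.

Apply Euler's criterion with the prime 131: 83 is a quadratic residue iff 83^65 ≡ 1 (mod 131), and a non-residue iff it is ≡ −1.
Repeated squaring mod 131: 83^2 = 6889 ≡ 77; 83^4 ≡ 77² = 5929 ≡ 34; 83^8 ≡ 34² = 1156 ≡ 108; 83^16 ≡ 108² = 11664 ≡ 5; 83^32 ≡ 5² = 25 ≡ 25; 83^64 ≡ 25² = 625 ≡ 101.
Since 65 = 64 + 1, 83^65 ≡ 101 · 83; multiplying out mod 131: 101·83 = 8383 ≡ 130. Thus 83^65 ≡ 130 ≡ −1 (mod 131).
By Euler's criterion 83 is a quadratic non-residue mod 131: no x satisfies x² ≡ 83 (mod 131).

No, no such integer exists.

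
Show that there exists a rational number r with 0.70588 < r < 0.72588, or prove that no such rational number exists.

Look for a denominator N such that an integer falls strictly between N·0.70588 and N·0.72588. N = 7 works: 7·0.70588 = 4.94116 < 5 < 5.08116 = 7·0.72588.
Hence 5/7 is a rational number with 0.70588 < 5/7 < 0.72588.

r = 5/7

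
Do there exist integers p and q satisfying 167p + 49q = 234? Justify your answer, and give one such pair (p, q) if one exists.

p = 46, q = -152

Since gcd(167, 49) = 1, every integer is an integer combination of 167 and 49.
Dividing repeatedly: 167 = 3·49 + 20, 49 = 2·20 + 9, 20 = 2·9 + 2, 9 = 4·2 + 1, 2 = 2·1 + 0.
Working back up the chain: 1 = 9 − 4·2 = 9 − 4·(20 − 2·9) = −4·20 + 9·9 = −4·20 + 9·(49 − 2·20) = 9·49 − 22·20 = 9·49 − 22·(167 − 3·49) = −22·167 + 75·49. So 167·(-22) + 49·75 = 1.
Multiplying through by 234: p = (-22)·234 = -5148, q = 75·234 = 17550 is a solution.
Shifting by a multiple of (49, −167) keeps it a solution: p = -5148 + 106·49 = 46, q = 17550 − 106·167 = -152.
Indeed 167·46 + 49·(-152) = 7682 − 7448 = 234.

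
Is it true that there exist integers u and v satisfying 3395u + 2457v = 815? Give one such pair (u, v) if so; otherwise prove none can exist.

gcd(3395, 2457) = 7, so every integer of the form 3395u + 2457v is a multiple of 7.
But 815 is not a multiple of 7 (it leaves remainder 3).
Therefore 3395u + 2457v = 815 has no solution in integers.

There are no such integers.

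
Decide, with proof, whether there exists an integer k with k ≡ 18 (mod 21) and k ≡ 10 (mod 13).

gcd(21, 13) = 1, so the Chinese Remainder Theorem guarantees exactly one residue class mod 273 satisfying both.
Any solution of the first congruence is k = 18 + 21t; substituting into the second, 21t ≡ 10 − 18 ≡ 5 (mod 13).
21 ≡ 8 (mod 13), so this reads 8t ≡ 5 (mod 13). Since 8·5 = 40 = 3·13 + 1, the inverse of 8 mod 13 is 5.
Multiplying by 5: t ≡ 5·5 = 25 ≡ 12 (mod 13).
With t = 12: k = 18 + 21·12 = 270.
Verify: 270 = 12·21 + 18 and 270 = 20·13 + 10. ✓

k = 270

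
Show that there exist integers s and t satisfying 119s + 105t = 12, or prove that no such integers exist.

No such integers exist.

gcd(119, 105) = 7, so every integer of the form 119s + 105t is a multiple of 7.
However 12 leaves remainder 5 on division by 7.
So the equation is unsolvable over ℤ.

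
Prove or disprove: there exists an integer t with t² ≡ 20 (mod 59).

t = 16

Take t = 16. Then 16² = 256 = 4·59 + 20, so 16² ≡ 20 (mod 59).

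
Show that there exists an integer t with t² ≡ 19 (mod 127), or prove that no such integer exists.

Take t = 107. Then 107² = 11449 = 90·127 + 19, so 107² ≡ 19 (mod 127).

t = 107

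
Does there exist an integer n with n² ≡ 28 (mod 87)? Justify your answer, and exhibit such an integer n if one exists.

n = 70 works: 70² = 4900, and 4900 − 28 = 4872 = 56·87.

n = 70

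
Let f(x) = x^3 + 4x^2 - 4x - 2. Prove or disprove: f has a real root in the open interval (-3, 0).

Such a root exists.

f(-3) = 19 and f(0) = -2, which have opposite signs.
f is continuous everywhere (it is a polynomial), in particular on [-3, 0].
By the Intermediate Value Theorem f must vanish at some point of (-3, 0).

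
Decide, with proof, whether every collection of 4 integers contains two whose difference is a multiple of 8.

Try 4 consecutive integers, 38, 39, 40, 41. Their remainders mod 8 are 6, 7, 0, 1 — pairwise different, as any 4 ≤ 8 consecutive integers have distinct residues.
The differences between them range over 1, …, 3, none of which is divisible by 8.

No; for instance {38, 39, 40, 41} is a counterexample.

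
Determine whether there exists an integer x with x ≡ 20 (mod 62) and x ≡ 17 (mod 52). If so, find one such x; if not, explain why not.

No such integer exists.

gcd(62, 52) = 2. If x ≡ 20 (mod 62) and x ≡ 17 (mod 52), then x ≡ 20 (mod 2) and x ≡ 17 (mod 2).
But 20 mod 2 = 0 while 17 mod 2 = 1, a contradiction.
Hence the system has no solution.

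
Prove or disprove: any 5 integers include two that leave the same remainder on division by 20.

Consider the 5 integers 98, 99, …, 102. They lie in distinct residue classes modulo 20, since 5 ≤ 20.
Hence this collection has no pair with equal remainders mod 20, disproving the claim.

No; for instance {98, 99, 100, 101, 102} is a counterexample.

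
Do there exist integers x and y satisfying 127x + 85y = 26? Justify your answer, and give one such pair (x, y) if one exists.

x = 33, y = -49

Since gcd(127, 85) = 1, every integer is an integer combination of 127 and 85.
Euclidean algorithm: 127 = 1·85 + 42, 85 = 2·42 + 1, 42 = 42·1 + 0.
Unwinding: 1 = 85 − 2·42 = 85 − 2·(127 − 1·85) = −2·127 + 3·85, i.e. 127·(-2) + 85·3 = 1.
Times 26: 127·(-52) + 85·78 = 26, so (-52, 78) solves it.
Shifting by a multiple of (85, −127) keeps it a solution: x = -52 + 1·85 = 33, y = 78 − 1·127 = -49.
Check: 127·33 + 85·(-49) = 4191 − 4165 = 26. ✓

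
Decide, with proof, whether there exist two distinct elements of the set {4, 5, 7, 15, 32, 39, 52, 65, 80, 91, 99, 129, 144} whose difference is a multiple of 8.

4 and 52 are such a pair.

Reduce each element mod 8: 4↦4, 5↦5, 7↦7, 15↦7, 32↦0, 39↦7, 52↦4, 65↦1, 80↦0, 91↦3, 99↦3, 129↦1, 144↦0. The residue 4 repeats (at 4 and 52), and 52 − 4 = 48 = 6·8.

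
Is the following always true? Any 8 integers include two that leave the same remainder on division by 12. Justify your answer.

No, the set {36, 37, 38, 39, 40, 41, 42, 43} is a counterexample.

Take the 8 consecutive integers 36, 37, …, 43: their residues mod 12 are all distinct because 8 ≤ 12.
Hence this collection has no pair with equal remainders mod 12, disproving the claim.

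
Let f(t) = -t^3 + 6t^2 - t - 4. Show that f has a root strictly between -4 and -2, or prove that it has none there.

f(-4) = 160 and f(-2) = 30, both positive, so a sign-change argument is unavailable; we show f keeps this sign on the whole interval.
Substitute t = -2 − u, where 0 < u < 2 on the interval. Expanding, f(-2 − u) = u^3 + 12u^2 + 37u + 30.
The nonzero coefficients here are all positive, so for u > 0 every term is positive (or zero), and the constant term 30 is strictly positive.
So f is strictly positive on (-4, -2); no root exists in the interval.

No such root exists.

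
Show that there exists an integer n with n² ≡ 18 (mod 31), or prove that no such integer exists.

n = 24

n = 24 works: 24² = 576, and 576 − 18 = 558 = 18·31.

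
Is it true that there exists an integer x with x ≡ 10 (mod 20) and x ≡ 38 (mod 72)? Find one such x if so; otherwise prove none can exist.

gcd(20, 72) = 4. A simultaneous solution exists iff 10 ≡ 38 (mod 4); here 10 mod 4 = 2 = 38 mod 4, so it does.
List candidates x ≡ 10 (mod 20): 10, 30, 50, 70, 90, 110. Modulo 72 these are 10, 30, 50, 70, 18, 38; 110 gives 38 as required.
Verify: 110 = 5·20 + 10 and 110 = 1·72 + 38. ✓

x = 110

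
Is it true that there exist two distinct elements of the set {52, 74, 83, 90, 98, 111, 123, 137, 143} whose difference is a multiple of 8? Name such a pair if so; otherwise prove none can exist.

74 and 90 are such a pair.

Both 74 and 90 leave remainder 2 on division by 8; their difference 16 = 2·8 is a multiple of 8.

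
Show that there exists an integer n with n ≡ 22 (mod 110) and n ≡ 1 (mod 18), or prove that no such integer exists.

No, no such integer exists.

Reduce both congruences modulo 2, which divides 110 and 18: they say n ≡ 22 (mod 2) and n ≡ 1 (mod 2).
These are incompatible: 22 − 1 = 21 is not divisible by 2.
Hence the system has no solution.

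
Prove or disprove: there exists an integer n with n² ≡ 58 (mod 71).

n = 49 works: 49² = 2401, and 2401 − 58 = 2343 = 33·71.

n = 49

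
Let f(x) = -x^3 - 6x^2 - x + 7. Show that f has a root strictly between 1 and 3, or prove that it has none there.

No.

The endpoint values f(1) = -1 and f(3) = -77 are both negative. Claim: f(x) < 0 for every x in (1, 3).
Substitute x = 1 + u, where 0 < u < 2 on the interval. Expanding, f(1 + u) = -u^3 - 9u^2 - 16u - 1.
All 4 nonzero coefficients of this polynomial in u are negative; hence for u > 0 the value is a sum of negative terms (the constant -1 among them).
Therefore f(x) < 0 throughout (1, 3), and f has no zero there.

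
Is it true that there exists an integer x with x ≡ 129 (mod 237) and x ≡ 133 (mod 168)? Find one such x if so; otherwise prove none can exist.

There is no such integer.

Reduce both congruences modulo 3, which divides 237 and 168: they say x ≡ 129 (mod 3) and x ≡ 133 (mod 3).
But 129 mod 3 = 0 while 133 mod 3 = 1, a contradiction.
Hence the system has no solution.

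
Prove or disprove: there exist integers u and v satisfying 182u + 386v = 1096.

Since gcd(182, 386) = 2 and 1096 = 2·548, Bézout's identity guarantees a solution.
Dividing through by 2 reduces the equation to 91u + 193v = 548.
Euclidean algorithm: 193 = 2·91 + 11, 91 = 8·11 + 3, 11 = 3·3 + 2, 3 = 1·2 + 1, 2 = 2·1 + 0.
Unwinding: 1 = 3 − 1·2 = 3 − (11 − 3·3) = −11 + 4·3 = −11 + 4·(91 − 8·11) = 4·91 − 33·11 = 4·91 − 33·(193 − 2·91) = −33·193 + 70·91, i.e. 91·70 + 193·(-33) = 1.
Times 548: 91·38360 + 193·(-18084) = 548, so (38360, -18084) solves it.
Subtracting 198·193 from u and adding 198·91 to v gives the tidier solution (146, -66).
Check: 182·146 + 386·(-66) = 26572 − 25476 = 1096. ✓

u = 146, v = -66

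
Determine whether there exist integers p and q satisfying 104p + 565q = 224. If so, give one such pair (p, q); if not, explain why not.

Since gcd(104, 565) = 1, every integer is an integer combination of 104 and 565.
Dividing repeatedly: 565 = 5·104 + 45, 104 = 2·45 + 14, 45 = 3·14 + 3, 14 = 4·3 + 2, 3 = 1·2 + 1, 2 = 2·1 + 0.
Unwinding: 1 = 3 − 1·2 = 3 − (14 − 4·3) = −14 + 5·3 = −14 + 5·(45 − 3·14) = 5·45 − 16·14 = 5·45 − 16·(104 − 2·45) = −16·104 + 37·45 = −16·104 + 37·(565 − 5·104) = 37·565 − 201·104, i.e. 104·(-201) + 565·37 = 1.
Times 224: 104·(-45024) + 565·8288 = 224, so (-45024, 8288) solves it.
Adding 80·565 to p and subtracting 80·104 from q gives the tidier solution (176, -32).
Indeed 104·176 + 565·(-32) = 18304 − 18080 = 224.

p = 176, q = -32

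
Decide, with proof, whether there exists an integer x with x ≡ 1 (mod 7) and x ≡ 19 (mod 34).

The moduli 7 and 34 are coprime, so by the Chinese Remainder Theorem a unique solution modulo 238 exists.
Write x = 1 + 7t and require 1 + 7t ≡ 19 (mod 34), i.e. 7t ≡ 18 (mod 34).
Invert 7 mod 34 by the Euclidean algorithm: 34 = 4·7 + 6, 7 = 1·6 + 1, 6 = 6·1 + 0; back-substituting, 1 = 7 − 1·6 = 7 − (34 − 4·7) = −34 + 5·7. Hence 7·5 ≡ 1, so 7⁻¹ ≡ 5 (mod 34).
Multiplying by 5: t ≡ 5·18 = 90 ≡ 22 (mod 34).
Taking t = 22 gives x = 1 + 7·22 = 155.
Check: 155 mod 7 = 1, 155 mod 34 = 19. ✓

x = 155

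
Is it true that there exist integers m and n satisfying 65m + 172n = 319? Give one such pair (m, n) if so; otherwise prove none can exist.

m = 79, n = -28

65 and 172 are coprime, so 65m + 172n ranges over all of ℤ.
Dividing repeatedly: 172 = 2·65 + 42, 65 = 1·42 + 23, 42 = 1·23 + 19, 23 = 1·19 + 4, 19 = 4·4 + 3, 4 = 1·3 + 1, 3 = 3·1 + 0.
Unwinding: 1 = 4 − 1·3 = 4 − (19 − 4·4) = −19 + 5·4 = −19 + 5·(23 − 1·19) = 5·23 − 6·19 = 5·23 − 6·(42 − 1·23) = −6·42 + 11·23 = −6·42 + 11·(65 − 1·42) = 11·65 − 17·42 = 11·65 − 17·(172 − 2·65) = −17·172 + 45·65, i.e. 65·45 + 172·(-17) = 1.
Times 319: 65·14355 + 172·(-5423) = 319, so (14355, -5423) solves it.
Shifting by a multiple of (172, −65) keeps it a solution: m = 14355 − 83·172 = 79, n = -5423 + 83·65 = -28.
Indeed 65·79 + 172·(-28) = 5135 − 4816 = 319.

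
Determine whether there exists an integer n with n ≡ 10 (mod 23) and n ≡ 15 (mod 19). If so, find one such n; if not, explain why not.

gcd(23, 19) = 1, so the Chinese Remainder Theorem guarantees exactly one residue class mod 437 satisfying both.
Any solution of the first congruence is n = 10 + 23t; substituting into the second, 23t ≡ 15 − 10 ≡ 5 (mod 19).
23 ≡ 4 (mod 19), so this reads 4t ≡ 5 (mod 19). To invert 4 modulo 19: 19 = 4·4 + 3, 4 = 1·3 + 1, 3 = 3·1 + 0, and unwinding, 1 = 4 − 1·3 = 4 − (19 − 4·4) = −19 + 5·4. Thus 4⁻¹ ≡ 5 (mod 19).
Multiplying by 5: t ≡ 5·5 = 25 ≡ 6 (mod 19).
Taking t = 6 gives n = 10 + 23·6 = 148.
Verify: 148 = 6·23 + 10 and 148 = 7·19 + 15. ✓

n = 148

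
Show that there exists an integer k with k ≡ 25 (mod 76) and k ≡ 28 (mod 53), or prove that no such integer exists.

k = 2837

Since 76 and 53 share no common factor, CRT says the pair of congruences has a solution (unique mod 4028).
Any solution of the first congruence is k = 25 + 76t; substituting into the second, 76t ≡ 28 − 25 ≡ 3 (mod 53).
76 ≡ 23 (mod 53), so this reads 23t ≡ 3 (mod 53). To invert 23 modulo 53: 53 = 2·23 + 7, 23 = 3·7 + 2, 7 = 3·2 + 1, 2 = 2·1 + 0, and unwinding, 1 = 7 − 3·2 = 7 − 3·(23 − 3·7) = −3·23 + 10·7 = −3·23 + 10·(53 − 2·23) = 10·53 − 23·23. Thus 23⁻¹ ≡ -23 ≡ 30 (mod 53).
Therefore t ≡ 30·3 = 90 ≡ 37 (mod 53).
With t = 37: k = 25 + 76·37 = 2837.
Check: 2837 mod 76 = 25, 2837 mod 53 = 28. ✓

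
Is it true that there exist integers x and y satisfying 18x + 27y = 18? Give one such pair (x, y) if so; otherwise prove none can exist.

x = 1, y = 0

Every value of 18x + 27y is a multiple of gcd(18, 27) = 9; since 9 ∣ 18, solutions exist.
Dividing through by 9 reduces the equation to 2x + 3y = 2.
Dividing repeatedly: 3 = 1·2 + 1, 2 = 2·1 + 0.
Working back up the chain: 1 = 3 − 1·2. So 2·(-1) + 3·1 = 1.
Multiplying through by 2: x = (-1)·2 = -2, y = 1·2 = 2 is a solution.
Adding 1·3 to x and subtracting 1·2 from y gives the tidier solution (1, 0).
Check: 18·1 + 27·0 = 18 + 0 = 18. ✓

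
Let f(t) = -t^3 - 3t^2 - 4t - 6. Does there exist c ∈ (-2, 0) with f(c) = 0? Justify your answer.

No such root exists.

f(-2) = -2 and f(0) = -6, both negative.
f'(t) = -3t^2 - 6t - 4 has discriminant (-6)² − 4·(-3)·(-4) = -12 < 0, so f' has no real roots and is negative for every real t.
So f is strictly decreasing; between -2 and 0 its values lie between f(-2) = -2 and f(0) = -6, all negative. Therefore f has no root in (-2, 0).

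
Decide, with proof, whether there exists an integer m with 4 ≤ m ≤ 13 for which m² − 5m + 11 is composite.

At m = 8: 8² − 5·8 + 11 = 35 = 5·7, which is composite.

m = 8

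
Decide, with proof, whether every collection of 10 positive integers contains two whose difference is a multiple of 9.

Yes, this is always true.

There are exactly 9 possible remainders on division by 9.
Placing 10 integers into 9 classes, some class receives at least two — say a and b.
Then a ≡ b (mod 9), i.e. 9 ∣ (a − b).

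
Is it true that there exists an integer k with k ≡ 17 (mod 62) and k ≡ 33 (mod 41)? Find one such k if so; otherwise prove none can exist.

k = 2001

Since 62 and 41 share no common factor, CRT says the pair of congruences has a solution (unique mod 2542).
Write k = 17 + 62t and require 17 + 62t ≡ 33 (mod 41), i.e. 62t ≡ 16 (mod 41).
62 ≡ 21 (mod 41), so this reads 21t ≡ 16 (mod 41). Since 21·2 = 42 = 1·41 + 1, the inverse of 21 mod 41 is 2.
Therefore t ≡ 2·16 = 32 (mod 41).
With t = 32: k = 17 + 62·32 = 2001.
Verify: 2001 = 32·62 + 17 and 2001 = 48·41 + 33. ✓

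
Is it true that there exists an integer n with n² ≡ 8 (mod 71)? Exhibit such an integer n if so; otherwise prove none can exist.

n = 47

Take n = 47. Then 47² = 2209 = 31·71 + 8, so 47² ≡ 8 (mod 71).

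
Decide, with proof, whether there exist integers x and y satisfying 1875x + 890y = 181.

No, no such integers exist.

gcd(1875, 890) = 5, so every integer of the form 1875x + 890y is a multiple of 5.
However 181 leaves remainder 1 on division by 5.
Hence no integers x, y satisfy the equation.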